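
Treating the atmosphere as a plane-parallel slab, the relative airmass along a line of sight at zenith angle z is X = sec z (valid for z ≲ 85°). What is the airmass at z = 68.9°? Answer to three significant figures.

X = sec z = 1/cos 68.9° = 1/0.3600 = 2.7778.

2.78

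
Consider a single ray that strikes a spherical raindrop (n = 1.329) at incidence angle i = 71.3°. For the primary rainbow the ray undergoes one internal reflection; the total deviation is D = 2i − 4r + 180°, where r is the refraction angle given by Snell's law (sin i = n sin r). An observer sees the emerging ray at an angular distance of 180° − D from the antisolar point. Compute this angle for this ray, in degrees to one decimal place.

39.2°

sin r = sin 71.3° / 1.329 = 0.9472/1.329 = 0.7127; r = 45.46°.
D = 2·71.3° − 4·45.46° + 180° = 142.60° − 181.83° + 180° = 140.77°.
Angle from antisolar point = 180° − D = 39.23°.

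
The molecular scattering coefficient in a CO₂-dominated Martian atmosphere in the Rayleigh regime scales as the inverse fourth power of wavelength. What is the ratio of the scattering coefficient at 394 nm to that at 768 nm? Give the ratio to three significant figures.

14.4

Rayleigh scattering ∝ λ⁻⁴, so the ratio of coefficients is the inverse fourth power of the wavelength ratio.
σ(394)/σ(768) = (768/394)⁴ = (1.9492)⁴ = 14.44.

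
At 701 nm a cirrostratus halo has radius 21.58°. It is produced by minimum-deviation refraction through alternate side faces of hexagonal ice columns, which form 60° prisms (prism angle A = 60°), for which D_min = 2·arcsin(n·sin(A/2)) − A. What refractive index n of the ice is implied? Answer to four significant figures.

Rearranging: n = sin((D_min + A)/2) / sin(A/2).
(D_min + A)/2 = (21.58° + 60°)/2 = 40.790°.
n = sin 40.790° / sin 30° = 0.6533 / 0.5000 = 1.3066.

1.307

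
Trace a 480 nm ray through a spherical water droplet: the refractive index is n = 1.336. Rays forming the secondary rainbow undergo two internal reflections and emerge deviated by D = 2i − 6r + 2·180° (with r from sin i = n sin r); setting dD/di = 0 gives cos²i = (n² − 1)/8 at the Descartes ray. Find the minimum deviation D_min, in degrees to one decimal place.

cos²i = (1.78490 − 1)/8 = 0.09811; i = arccos(0.31323) = 71.746°.
sin r = sin 71.746°/1.336 = 0.71084; r = 45.303°.
D_min = 2·71.746° − 6·45.303° + 360° = 231.674°.

231.7°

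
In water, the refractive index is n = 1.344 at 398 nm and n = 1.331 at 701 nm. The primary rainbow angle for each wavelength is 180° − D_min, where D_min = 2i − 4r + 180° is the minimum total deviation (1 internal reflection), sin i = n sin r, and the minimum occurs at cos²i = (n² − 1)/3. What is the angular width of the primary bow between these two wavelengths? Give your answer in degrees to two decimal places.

At 398 nm (n = 1.344): cos²i = 0.26878 → i = 58.772°, r = 39.512°, D_min = 139.495°, rainbow angle = 40.505°.
At 701 nm (n = 1.331): cos²i = 0.25719 → i = 59.527°, r = 40.356°, D_min = 137.630°, rainbow angle = 42.370°.
Angular width = |40.505° − 42.370°| = 1.865°.

1.86°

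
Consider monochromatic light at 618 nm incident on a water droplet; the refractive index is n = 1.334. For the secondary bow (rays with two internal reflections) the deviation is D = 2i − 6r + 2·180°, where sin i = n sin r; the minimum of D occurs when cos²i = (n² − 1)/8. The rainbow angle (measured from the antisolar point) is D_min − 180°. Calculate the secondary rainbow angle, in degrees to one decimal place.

51.2°

cos²i = (1.77956 − 1)/8 = 0.09744; i = arccos(0.31216) = 71.810°.
sin r = sin 71.810°/1.334 = 0.71217; r = 45.411°.
D_min = 2·71.810° − 6·45.411° + 360° = 231.153°.
Rainbow angle = D_min − 180° = 51.153°.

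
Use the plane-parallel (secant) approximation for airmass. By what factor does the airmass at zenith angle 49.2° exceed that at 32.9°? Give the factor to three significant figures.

1.28

X(49.2°)/X(32.9°) = sec 49.2° / sec 32.9° = cos 32.9° / cos 49.2° = 0.8396/0.6534 = 1.2850.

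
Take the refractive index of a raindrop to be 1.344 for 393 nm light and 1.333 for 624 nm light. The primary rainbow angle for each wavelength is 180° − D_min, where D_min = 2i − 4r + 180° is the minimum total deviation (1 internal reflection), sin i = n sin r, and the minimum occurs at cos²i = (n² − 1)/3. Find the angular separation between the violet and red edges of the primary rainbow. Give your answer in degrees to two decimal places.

At 393 nm (n = 1.344): cos²i = 0.26878 → i = 58.772°, r = 39.512°, D_min = 139.495°, rainbow angle = 40.505°.
At 624 nm (n = 1.333): cos²i = 0.25896 → i = 59.410°, r = 40.225°, D_min = 137.922°, rainbow angle = 42.078°.
Angular width = |40.505° − 42.078°| = 1.573°.

1.57°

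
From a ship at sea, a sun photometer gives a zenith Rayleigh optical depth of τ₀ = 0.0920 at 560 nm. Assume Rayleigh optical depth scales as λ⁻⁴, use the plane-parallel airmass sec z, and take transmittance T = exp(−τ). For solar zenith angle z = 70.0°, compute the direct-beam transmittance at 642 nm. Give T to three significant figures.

sec 70.0° = 2.9238.
τ = 0.0920 × (560/642)⁴ × 2.9238 = 0.0920 × 0.5789 × 2.9238 = 0.1557.
T = exp(−0.1557) = 0.8558.

0.856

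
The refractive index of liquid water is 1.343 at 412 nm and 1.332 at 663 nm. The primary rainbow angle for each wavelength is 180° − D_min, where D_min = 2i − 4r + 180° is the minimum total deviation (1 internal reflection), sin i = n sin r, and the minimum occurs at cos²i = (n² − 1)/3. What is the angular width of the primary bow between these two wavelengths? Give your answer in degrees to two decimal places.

At 412 nm (n = 1.343): cos²i = 0.26788 → i = 58.830°, r = 39.577°, D_min = 139.354°, rainbow angle = 40.646°.
At 663 nm (n = 1.332): cos²i = 0.25807 → i = 59.469°, r = 40.290°, D_min = 137.776°, rainbow angle = 42.224°.
Angular width = |40.646° − 42.224°| = 1.578°.

1.58°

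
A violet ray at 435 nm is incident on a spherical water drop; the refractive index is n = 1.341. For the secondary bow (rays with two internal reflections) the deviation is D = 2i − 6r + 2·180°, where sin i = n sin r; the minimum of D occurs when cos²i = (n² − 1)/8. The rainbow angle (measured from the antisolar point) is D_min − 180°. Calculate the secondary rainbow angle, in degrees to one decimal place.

cos²i = (1.79828 − 1)/8 = 0.09979; i = arccos(0.31589) = 71.586°.
sin r = sin 71.586°/1.341 = 0.70753; r = 45.034°.
D_min = 2·71.586° − 6·45.034° + 360° = 232.966°.
Rainbow angle = D_min − 180° = 52.966°.

53.0°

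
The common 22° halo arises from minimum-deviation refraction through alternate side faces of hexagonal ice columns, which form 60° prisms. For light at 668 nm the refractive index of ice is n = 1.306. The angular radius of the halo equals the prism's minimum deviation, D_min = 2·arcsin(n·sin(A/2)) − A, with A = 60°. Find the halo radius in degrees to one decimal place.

21.5°

n·sin(A/2) = 1.306 × sin 30° = 1.306 × 0.5000 = 0.6530.
D_min = 2·arcsin(0.6530) − 60° = 2 × 40.768° − 60° = 21.536°.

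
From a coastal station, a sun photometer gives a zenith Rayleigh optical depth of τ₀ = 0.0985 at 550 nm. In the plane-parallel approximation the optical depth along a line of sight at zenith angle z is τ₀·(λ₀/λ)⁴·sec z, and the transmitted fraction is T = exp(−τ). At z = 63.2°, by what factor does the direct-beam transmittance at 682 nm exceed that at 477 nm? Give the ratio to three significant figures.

Airmass: sec 63.2° = 2.2179.
τ(682 nm) = 0.0985 × (550/682)⁴ × 2.2179 = 0.0985 × 0.4230 × 2.2179 = 0.0924.
τ(477 nm) = 0.0985 × (550/477)⁴ × 2.2179 = 0.0985 × 1.7676 × 2.2179 = 0.3861.
T(682)/T(477) = exp(τ_B − τ_A) = exp(0.2937) = 1.3414.

1.34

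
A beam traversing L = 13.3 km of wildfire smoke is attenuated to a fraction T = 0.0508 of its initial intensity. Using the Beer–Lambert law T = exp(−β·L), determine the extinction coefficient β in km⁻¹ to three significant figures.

Beer–Lambert: T = exp(−βL) ⇒ β = −ln(T)/L = −ln(0.0508)/13.3 = 2.9799/13.3 = 0.224 km⁻¹.

0.224 km⁻¹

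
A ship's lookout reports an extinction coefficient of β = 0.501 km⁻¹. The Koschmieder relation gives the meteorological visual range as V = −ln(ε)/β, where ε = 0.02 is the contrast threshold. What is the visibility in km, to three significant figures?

7.81 km

V = −ln(0.02) / 0.501 = 3.912 / 0.501 = 7.8084 km.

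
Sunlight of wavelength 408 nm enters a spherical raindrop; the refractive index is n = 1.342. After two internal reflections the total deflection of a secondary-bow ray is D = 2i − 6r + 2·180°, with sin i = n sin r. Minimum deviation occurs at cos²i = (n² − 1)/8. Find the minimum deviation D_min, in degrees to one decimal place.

cos²i = (1.80096 − 1)/8 = 0.10012; i = arccos(0.31642) = 71.554°.
sin r = sin 71.554°/1.342 = 0.70687; r = 44.981°.
D_min = 2·71.554° − 6·44.981° + 360° = 233.222°.

233.2°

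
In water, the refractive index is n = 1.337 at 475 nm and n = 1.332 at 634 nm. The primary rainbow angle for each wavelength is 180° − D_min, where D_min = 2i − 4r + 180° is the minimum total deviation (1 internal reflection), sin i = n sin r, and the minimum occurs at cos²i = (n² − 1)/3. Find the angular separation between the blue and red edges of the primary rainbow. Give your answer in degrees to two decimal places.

0.72°

At 475 nm (n = 1.337): cos²i = 0.26252 → i = 59.178°, r = 39.964°, D_min = 138.500°, rainbow angle = 41.500°.
At 634 nm (n = 1.332): cos²i = 0.25807 → i = 59.469°, r = 40.290°, D_min = 137.776°, rainbow angle = 42.224°.
Angular width = |41.500° − 42.224°| = 0.724°.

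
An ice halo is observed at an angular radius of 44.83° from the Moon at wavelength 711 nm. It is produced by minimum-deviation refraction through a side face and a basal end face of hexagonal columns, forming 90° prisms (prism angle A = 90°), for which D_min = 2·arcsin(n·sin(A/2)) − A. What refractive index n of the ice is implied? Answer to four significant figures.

Rearranging: n = sin((D_min + A)/2) / sin(A/2).
(D_min + A)/2 = (44.83° + 90°)/2 = 67.415°.
n = sin 67.415° / sin 45° = 0.9233 / 0.7071 = 1.3058.

1.306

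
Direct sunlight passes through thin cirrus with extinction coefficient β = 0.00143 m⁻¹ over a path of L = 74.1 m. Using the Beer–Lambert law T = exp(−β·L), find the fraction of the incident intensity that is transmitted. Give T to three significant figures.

0.899

τ = β·L = 0.00143 × 74.1 = 0.1060.
T = exp(−0.1060) = 0.8995.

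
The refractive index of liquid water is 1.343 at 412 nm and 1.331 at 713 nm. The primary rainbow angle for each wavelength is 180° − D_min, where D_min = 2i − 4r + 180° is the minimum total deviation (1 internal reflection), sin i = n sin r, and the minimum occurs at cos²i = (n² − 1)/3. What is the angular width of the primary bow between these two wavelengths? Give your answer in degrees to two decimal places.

At 412 nm (n = 1.343): cos²i = 0.26788 → i = 58.830°, r = 39.577°, D_min = 139.354°, rainbow angle = 40.646°.
At 713 nm (n = 1.331): cos²i = 0.25719 → i = 59.527°, r = 40.356°, D_min = 137.630°, rainbow angle = 42.370°.
Angular width = |40.646° − 42.370°| = 1.724°.

1.72°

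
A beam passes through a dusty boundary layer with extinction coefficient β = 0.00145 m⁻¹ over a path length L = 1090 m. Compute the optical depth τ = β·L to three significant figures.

1.58

τ = β·L = 0.00145 × 1090 = 1.5805.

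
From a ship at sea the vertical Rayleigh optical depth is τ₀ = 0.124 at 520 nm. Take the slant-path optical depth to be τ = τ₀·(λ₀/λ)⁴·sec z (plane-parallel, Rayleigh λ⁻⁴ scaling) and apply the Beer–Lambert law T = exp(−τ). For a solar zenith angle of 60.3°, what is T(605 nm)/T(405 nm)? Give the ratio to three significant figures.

1.72

Airmass: sec 60.3° = 2.0183.
τ(605 nm) = 0.124 × (520/605)⁴ × 2.0183 = 0.124 × 0.5457 × 2.0183 = 0.1366.
τ(405 nm) = 0.124 × (520/405)⁴ × 2.0183 = 0.124 × 2.7176 × 2.0183 = 0.6802.
T(605)/T(405) = exp(τ_B − τ_A) = exp(0.5436) = 1.7221.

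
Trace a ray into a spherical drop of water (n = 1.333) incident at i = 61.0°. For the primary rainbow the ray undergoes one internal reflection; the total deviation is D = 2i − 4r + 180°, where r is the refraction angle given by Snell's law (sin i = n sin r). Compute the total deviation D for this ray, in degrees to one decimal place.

sin r = sin 61.0° / 1.333 = 0.8746/1.333 = 0.6561; r = 41.01°.
D = 2·61.0° − 4·41.01° + 180° = 122.00° − 164.02° + 180° = 137.98°.

138.0°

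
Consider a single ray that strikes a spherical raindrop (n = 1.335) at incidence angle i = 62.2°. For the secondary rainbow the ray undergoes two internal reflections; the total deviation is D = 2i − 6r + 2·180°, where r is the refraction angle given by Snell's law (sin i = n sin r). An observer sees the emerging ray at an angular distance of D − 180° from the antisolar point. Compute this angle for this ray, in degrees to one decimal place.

55.4°

sin r = sin 62.2° / 1.335 = 0.8846/1.335 = 0.6626; r = 41.50°.
D = 2·62.2° − 6·41.50° + 2·180° = 124.40° − 248.99° + 360° = 235.41°.
Angle from antisolar point = D − 180° = 55.41°.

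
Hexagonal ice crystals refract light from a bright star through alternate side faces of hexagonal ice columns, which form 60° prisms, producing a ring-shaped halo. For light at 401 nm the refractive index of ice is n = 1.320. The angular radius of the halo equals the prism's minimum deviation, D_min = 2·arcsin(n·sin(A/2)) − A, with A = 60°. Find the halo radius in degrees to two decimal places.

22.60°

n·sin(A/2) = 1.320 × sin 30° = 1.320 × 0.5000 = 0.6600.
D_min = 2·arcsin(0.6600) − 60° = 2 × 41.300° − 60° = 22.600°.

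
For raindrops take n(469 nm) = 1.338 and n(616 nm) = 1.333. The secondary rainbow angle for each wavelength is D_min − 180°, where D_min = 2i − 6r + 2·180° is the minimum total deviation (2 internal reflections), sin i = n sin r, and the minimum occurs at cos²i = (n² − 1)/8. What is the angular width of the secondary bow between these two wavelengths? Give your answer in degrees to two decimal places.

1.30°

At 469 nm (n = 1.338): cos²i = 0.09878 → i = 71.682°, r = 45.195°, D_min = 232.193°, rainbow angle = 52.193°.
At 616 nm (n = 1.333): cos²i = 0.09711 → i = 71.843°, r = 45.466°, D_min = 230.891°, rainbow angle = 50.891°.
Angular width = |52.193° − 50.891°| = 1.302°.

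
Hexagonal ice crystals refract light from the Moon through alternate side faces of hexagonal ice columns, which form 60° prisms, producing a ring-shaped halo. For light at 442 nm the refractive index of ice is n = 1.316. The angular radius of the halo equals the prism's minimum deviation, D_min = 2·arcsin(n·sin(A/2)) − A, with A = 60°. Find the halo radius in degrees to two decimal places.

n·sin(A/2) = 1.316 × sin 30° = 1.316 × 0.5000 = 0.6580.
D_min = 2·arcsin(0.6580) − 60° = 2 × 41.148° − 60° = 22.295°.

22.30°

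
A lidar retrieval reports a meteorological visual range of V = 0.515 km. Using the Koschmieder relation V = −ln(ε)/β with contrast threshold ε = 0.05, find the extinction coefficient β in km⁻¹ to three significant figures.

5.82 km⁻¹

β = −ln(0.05) / V = 2.996 / 0.515 = 5.8170 km⁻¹.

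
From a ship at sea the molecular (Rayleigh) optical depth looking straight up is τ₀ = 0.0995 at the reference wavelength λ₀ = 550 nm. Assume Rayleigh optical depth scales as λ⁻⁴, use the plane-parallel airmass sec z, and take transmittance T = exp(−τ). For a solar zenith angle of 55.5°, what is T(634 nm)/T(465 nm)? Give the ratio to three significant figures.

Airmass: sec 55.5° = 1.7655.
τ(634 nm) = 0.0995 × (550/634)⁴ × 1.7655 = 0.0995 × 0.5664 × 1.7655 = 0.0995.
τ(465 nm) = 0.0995 × (550/465)⁴ × 1.7655 = 0.0995 × 1.9572 × 1.7655 = 0.3438.
T(634)/T(465) = exp(τ_B − τ_A) = exp(0.2443) = 1.2768.

1.28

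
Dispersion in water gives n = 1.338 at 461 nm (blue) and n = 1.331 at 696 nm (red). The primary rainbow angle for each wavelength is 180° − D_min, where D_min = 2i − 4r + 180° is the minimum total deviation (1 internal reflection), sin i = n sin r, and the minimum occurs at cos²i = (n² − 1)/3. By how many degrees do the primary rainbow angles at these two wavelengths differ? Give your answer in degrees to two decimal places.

1.01°

At 461 nm (n = 1.338): cos²i = 0.26341 → i = 59.120°, r = 39.899°, D_min = 138.643°, rainbow angle = 41.357°.
At 696 nm (n = 1.331): cos²i = 0.25719 → i = 59.527°, r = 40.356°, D_min = 137.630°, rainbow angle = 42.370°.
Angular width = |41.357° − 42.370°| = 1.013°.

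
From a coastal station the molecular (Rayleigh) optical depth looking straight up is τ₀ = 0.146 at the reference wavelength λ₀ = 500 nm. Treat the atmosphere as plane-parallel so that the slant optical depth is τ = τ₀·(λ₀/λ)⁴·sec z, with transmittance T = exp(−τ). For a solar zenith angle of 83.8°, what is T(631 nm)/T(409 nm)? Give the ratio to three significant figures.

12.0

Airmass: sec 83.8° = 9.2593.
τ(631 nm) = 0.146 × (500/631)⁴ × 9.2593 = 0.146 × 0.3942 × 9.2593 = 0.5330.
τ(409 nm) = 0.146 × (500/409)⁴ × 9.2593 = 0.146 × 2.2335 × 9.2593 = 3.0194.
T(631)/T(409) = exp(τ_B − τ_A) = exp(2.4864) = 12.0182.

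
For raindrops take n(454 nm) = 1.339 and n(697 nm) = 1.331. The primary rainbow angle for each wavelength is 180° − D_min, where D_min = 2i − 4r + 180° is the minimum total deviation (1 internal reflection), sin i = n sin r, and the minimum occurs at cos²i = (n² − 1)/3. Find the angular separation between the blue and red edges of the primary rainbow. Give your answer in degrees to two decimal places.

At 454 nm (n = 1.339): cos²i = 0.26431 → i = 59.062°, r = 39.834°, D_min = 138.786°, rainbow angle = 41.214°.
At 697 nm (n = 1.331): cos²i = 0.25719 → i = 59.527°, r = 40.356°, D_min = 137.630°, rainbow angle = 42.370°.
Angular width = |41.214° − 42.370°| = 1.156°.

1.16°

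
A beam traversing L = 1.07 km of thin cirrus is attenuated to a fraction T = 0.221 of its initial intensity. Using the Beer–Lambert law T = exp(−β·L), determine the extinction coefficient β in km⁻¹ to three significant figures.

Beer–Lambert: T = exp(−βL) ⇒ β = −ln(T)/L = −ln(0.221)/1.07 = 1.5096/1.07 = 1.411 km⁻¹.

1.41 km⁻¹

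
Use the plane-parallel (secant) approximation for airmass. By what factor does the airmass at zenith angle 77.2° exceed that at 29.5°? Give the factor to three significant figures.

3.93

X(77.2°)/X(29.5°) = sec 77.2° / sec 29.5° = cos 29.5° / cos 77.2° = 0.8704/0.2215 = 3.9285.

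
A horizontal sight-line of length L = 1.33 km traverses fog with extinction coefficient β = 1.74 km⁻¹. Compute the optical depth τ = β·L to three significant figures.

2.31

τ = β·L = 1.74 × 1.33 = 2.3142.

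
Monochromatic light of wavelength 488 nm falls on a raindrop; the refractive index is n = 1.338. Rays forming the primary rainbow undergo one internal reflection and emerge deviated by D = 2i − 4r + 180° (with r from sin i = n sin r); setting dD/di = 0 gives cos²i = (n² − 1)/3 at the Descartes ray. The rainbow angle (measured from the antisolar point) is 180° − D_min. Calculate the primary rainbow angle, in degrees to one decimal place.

41.4°

cos²i = (1.79024 − 1)/3 = 0.26341; i = arccos(0.51324) = 59.120°.
sin r = sin 59.120°/1.338 = 0.64144; r = 39.899°.
D_min = 2·59.120° − 4·39.899° + 180° = 138.643°.
Rainbow angle = 180° − D_min = 41.357°.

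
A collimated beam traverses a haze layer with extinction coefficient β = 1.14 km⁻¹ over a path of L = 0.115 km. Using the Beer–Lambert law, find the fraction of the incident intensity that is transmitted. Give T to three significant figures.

0.877

τ = β·L = 1.14 × 0.115 = 0.1311.
T = exp(−0.1311) = 0.8771.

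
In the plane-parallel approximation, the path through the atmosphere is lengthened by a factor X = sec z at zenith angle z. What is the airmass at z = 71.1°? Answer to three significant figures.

X = sec z = 1/cos 71.1° = 1/0.3239 = 3.0872.

3.09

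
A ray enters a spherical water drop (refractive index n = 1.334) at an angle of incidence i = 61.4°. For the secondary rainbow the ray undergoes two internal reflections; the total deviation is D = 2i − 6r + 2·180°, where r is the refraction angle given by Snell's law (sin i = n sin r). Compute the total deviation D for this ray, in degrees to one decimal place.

sin r = sin 61.4° / 1.334 = 0.8780/1.334 = 0.6582; r = 41.16°.
D = 2·61.4° − 6·41.16° + 2·180° = 122.80° − 246.96° + 360° = 235.84°.

235.8°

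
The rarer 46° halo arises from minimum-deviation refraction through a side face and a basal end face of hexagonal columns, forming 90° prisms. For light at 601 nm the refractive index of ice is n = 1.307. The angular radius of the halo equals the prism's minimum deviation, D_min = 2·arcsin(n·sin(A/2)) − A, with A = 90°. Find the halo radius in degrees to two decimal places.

n·sin(A/2) = 1.307 × sin 45° = 1.307 × 0.7071 = 0.9242.
D_min = 2·arcsin(0.9242) − 90° = 2 × 67.546° − 90° = 45.093°.

45.09°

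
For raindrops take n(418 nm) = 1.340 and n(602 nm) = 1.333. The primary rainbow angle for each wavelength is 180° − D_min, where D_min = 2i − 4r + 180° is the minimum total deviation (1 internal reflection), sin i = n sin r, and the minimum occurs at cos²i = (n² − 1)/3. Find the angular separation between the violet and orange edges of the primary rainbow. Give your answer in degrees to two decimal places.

1.01°

At 418 nm (n = 1.340): cos²i = 0.26520 → i = 59.004°, r = 39.770°, D_min = 138.929°, rainbow angle = 41.071°.
At 602 nm (n = 1.333): cos²i = 0.25896 → i = 59.410°, r = 40.225°, D_min = 137.922°, rainbow angle = 42.078°.
Angular width = |41.071° − 42.078°| = 1.007°.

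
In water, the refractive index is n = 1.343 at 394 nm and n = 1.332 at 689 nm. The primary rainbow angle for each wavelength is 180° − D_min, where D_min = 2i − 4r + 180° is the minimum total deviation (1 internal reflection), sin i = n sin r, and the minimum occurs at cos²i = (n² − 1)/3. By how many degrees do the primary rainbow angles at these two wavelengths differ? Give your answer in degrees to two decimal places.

At 394 nm (n = 1.343): cos²i = 0.26788 → i = 58.830°, r = 39.577°, D_min = 139.354°, rainbow angle = 40.646°.
At 689 nm (n = 1.332): cos²i = 0.25807 → i = 59.469°, r = 40.290°, D_min = 137.776°, rainbow angle = 42.224°.
Angular width = |40.646° − 42.224°| = 1.578°.

1.58°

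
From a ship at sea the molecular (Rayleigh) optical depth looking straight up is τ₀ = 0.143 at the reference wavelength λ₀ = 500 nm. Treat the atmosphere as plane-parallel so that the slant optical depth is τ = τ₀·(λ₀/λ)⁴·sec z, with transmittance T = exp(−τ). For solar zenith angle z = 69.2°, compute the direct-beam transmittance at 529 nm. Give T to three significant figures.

0.725

sec 69.2° = 2.8161.
τ = 0.143 × (500/529)⁴ × 2.8161 = 0.143 × 0.7981 × 2.8161 = 0.3214.
T = exp(−0.3214) = 0.7251.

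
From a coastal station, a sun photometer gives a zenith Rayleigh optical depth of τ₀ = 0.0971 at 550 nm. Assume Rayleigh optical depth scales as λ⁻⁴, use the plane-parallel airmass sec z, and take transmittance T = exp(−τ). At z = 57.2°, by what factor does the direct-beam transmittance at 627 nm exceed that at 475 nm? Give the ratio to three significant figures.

1.24

Airmass: sec 57.2° = 1.8460.
τ(627 nm) = 0.0971 × (550/627)⁴ × 1.8460 = 0.0971 × 0.5921 × 1.8460 = 0.1061.
τ(475 nm) = 0.0971 × (550/475)⁴ × 1.8460 = 0.0971 × 1.7975 × 1.8460 = 0.3222.
T(627)/T(475) = exp(τ_B − τ_A) = exp(0.2161) = 1.2412.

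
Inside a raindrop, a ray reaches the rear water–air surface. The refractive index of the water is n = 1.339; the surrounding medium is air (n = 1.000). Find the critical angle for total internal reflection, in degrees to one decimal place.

sin θ_c = n_air / n = 1.000 / 1.339 = 0.7468.
θ_c = arcsin(0.7468) = 48.32°.

48.3°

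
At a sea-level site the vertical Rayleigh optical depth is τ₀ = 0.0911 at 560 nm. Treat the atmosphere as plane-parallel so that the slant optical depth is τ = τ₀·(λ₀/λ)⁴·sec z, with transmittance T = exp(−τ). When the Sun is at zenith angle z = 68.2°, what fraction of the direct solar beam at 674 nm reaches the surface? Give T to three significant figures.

0.890

sec 68.2° = 2.6927.
τ = 0.0911 × (560/674)⁴ × 2.6927 = 0.0911 × 0.4766 × 2.6927 = 0.1169.
T = exp(−0.1169) = 0.8897.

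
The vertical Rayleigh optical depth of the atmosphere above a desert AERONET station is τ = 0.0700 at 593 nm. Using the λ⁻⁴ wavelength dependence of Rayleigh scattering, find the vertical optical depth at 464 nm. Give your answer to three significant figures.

τ(464 nm) = τ(593 nm) × (593/464)⁴ = 0.0700 × (1.2780)⁴ = 0.0700 × 2.6678 = 0.1867.

0.187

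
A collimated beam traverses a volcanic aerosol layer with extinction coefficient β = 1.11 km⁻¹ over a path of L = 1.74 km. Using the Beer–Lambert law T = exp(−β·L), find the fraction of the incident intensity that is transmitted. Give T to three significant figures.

τ = β·L = 1.11 × 1.74 = 1.9314.
T = exp(−1.9314) = 0.1449.

0.145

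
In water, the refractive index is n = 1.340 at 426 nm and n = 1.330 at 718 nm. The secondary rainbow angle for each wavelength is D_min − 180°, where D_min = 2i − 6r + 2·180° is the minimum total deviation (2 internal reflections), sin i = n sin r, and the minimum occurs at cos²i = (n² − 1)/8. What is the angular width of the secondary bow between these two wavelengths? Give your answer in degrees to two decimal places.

At 426 nm (n = 1.340): cos²i = 0.09945 → i = 71.618°, r = 45.088°, D_min = 232.709°, rainbow angle = 52.709°.
At 718 nm (n = 1.330): cos²i = 0.09611 → i = 71.940°, r = 45.630°, D_min = 230.101°, rainbow angle = 50.101°.
Angular width = |52.709° − 50.101°| = 2.608°.

2.61°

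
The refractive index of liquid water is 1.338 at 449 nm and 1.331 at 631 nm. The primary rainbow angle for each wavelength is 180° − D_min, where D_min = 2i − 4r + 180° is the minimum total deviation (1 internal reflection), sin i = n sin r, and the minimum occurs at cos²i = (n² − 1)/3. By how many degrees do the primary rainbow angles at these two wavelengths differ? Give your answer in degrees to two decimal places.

At 449 nm (n = 1.338): cos²i = 0.26341 → i = 59.120°, r = 39.899°, D_min = 138.643°, rainbow angle = 41.357°.
At 631 nm (n = 1.331): cos²i = 0.25719 → i = 59.527°, r = 40.356°, D_min = 137.630°, rainbow angle = 42.370°.
Angular width = |41.357° − 42.370°| = 1.013°.

1.01°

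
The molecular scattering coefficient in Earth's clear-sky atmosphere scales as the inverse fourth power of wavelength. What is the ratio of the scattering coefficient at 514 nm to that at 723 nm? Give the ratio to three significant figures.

3.91

Rayleigh scattering ∝ λ⁻⁴, so the ratio of coefficients is the inverse fourth power of the wavelength ratio.
σ(514)/σ(723) = (723/514)⁴ = (1.4066)⁴ = 3.915.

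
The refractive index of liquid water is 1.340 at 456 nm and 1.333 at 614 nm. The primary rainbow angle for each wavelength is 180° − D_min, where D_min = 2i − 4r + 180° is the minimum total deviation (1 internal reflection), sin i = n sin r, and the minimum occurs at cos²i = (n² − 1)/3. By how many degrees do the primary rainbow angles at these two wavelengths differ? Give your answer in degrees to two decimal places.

1.01°

At 456 nm (n = 1.340): cos²i = 0.26520 → i = 59.004°, r = 39.770°, D_min = 138.929°, rainbow angle = 41.071°.
At 614 nm (n = 1.333): cos²i = 0.25896 → i = 59.410°, r = 40.225°, D_min = 137.922°, rainbow angle = 42.078°.
Angular width = |41.071° − 42.078°| = 1.007°.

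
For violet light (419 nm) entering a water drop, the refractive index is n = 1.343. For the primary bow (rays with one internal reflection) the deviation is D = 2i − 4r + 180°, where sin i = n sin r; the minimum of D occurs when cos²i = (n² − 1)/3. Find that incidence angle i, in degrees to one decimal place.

58.8°

cos²i = (1.343² − 1)/3 = (1.80365 − 1)/3 = 0.26788.
cos i = 0.51757, so i = 58.830°.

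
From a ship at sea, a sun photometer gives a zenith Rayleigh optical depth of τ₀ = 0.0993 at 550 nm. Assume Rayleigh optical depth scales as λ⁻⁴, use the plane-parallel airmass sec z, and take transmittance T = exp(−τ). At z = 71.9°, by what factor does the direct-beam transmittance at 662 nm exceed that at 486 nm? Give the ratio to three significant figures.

Airmass: sec 71.9° = 3.2188.
τ(662 nm) = 0.0993 × (550/662)⁴ × 3.2188 = 0.0993 × 0.4765 × 3.2188 = 0.1523.
τ(486 nm) = 0.0993 × (550/486)⁴ × 3.2188 = 0.0993 × 1.6402 × 3.2188 = 0.5243.
T(662)/T(486) = exp(τ_B − τ_A) = exp(0.3720) = 1.4506.

1.45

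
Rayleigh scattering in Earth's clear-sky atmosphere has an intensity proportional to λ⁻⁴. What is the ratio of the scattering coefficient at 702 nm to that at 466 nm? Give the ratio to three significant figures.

0.194

Rayleigh scattering ∝ λ⁻⁴, so the ratio of coefficients is the inverse fourth power of the wavelength ratio.
σ(702)/σ(466) = (466/702)⁴ = (0.6638)⁴ = 0.1942.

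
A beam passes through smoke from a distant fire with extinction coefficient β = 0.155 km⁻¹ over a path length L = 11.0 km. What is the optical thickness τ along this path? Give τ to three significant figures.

1.71

τ = β·L = 0.155 × 11.0 = 1.7050.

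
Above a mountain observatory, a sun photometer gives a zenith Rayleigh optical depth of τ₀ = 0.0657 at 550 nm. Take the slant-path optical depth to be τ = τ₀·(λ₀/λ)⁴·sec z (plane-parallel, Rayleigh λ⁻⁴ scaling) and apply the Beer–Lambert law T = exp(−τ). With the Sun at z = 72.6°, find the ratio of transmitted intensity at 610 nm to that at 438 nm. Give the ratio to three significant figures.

1.49

Airmass: sec 72.6° = 3.3440.
τ(610 nm) = 0.0657 × (550/610)⁴ × 3.3440 = 0.0657 × 0.6609 × 3.3440 = 0.1452.
τ(438 nm) = 0.0657 × (550/438)⁴ × 3.3440 = 0.0657 × 2.4863 × 3.3440 = 0.5462.
T(610)/T(438) = exp(τ_B − τ_A) = exp(0.4010) = 1.4934.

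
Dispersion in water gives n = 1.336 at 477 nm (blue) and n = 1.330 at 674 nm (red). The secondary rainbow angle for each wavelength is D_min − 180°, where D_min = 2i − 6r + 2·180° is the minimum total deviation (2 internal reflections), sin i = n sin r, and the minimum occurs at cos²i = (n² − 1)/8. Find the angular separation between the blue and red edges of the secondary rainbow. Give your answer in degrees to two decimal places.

1.57°

At 477 nm (n = 1.336): cos²i = 0.09811 → i = 71.746°, r = 45.303°, D_min = 231.674°, rainbow angle = 51.674°.
At 674 nm (n = 1.330): cos²i = 0.09611 → i = 71.940°, r = 45.630°, D_min = 230.101°, rainbow angle = 50.101°.
Angular width = |51.674° − 50.101°| = 1.573°.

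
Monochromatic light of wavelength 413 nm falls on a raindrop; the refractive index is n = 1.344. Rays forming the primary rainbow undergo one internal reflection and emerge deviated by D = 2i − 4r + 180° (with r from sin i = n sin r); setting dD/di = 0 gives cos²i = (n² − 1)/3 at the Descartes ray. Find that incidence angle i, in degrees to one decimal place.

58.8°

cos²i = (1.344² − 1)/3 = (1.80634 − 1)/3 = 0.26878.
cos i = 0.51844, so i = 58.772°.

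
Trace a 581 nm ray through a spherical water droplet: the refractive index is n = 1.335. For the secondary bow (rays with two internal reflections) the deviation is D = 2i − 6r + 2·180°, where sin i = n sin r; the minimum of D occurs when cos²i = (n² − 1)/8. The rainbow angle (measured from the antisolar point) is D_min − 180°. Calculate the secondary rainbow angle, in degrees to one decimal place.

51.4°

cos²i = (1.78222 − 1)/8 = 0.09778; i = arccos(0.31269) = 71.778°.
sin r = sin 71.778°/1.335 = 0.71150; r = 45.357°.
D_min = 2·71.778° − 6·45.357° + 360° = 231.414°.
Rainbow angle = D_min − 180° = 51.414°.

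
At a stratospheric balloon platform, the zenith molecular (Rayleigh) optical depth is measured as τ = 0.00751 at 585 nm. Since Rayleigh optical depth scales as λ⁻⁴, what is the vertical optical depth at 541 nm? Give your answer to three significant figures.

τ(541 nm) = τ(585 nm) × (585/541)⁴ = 0.00751 × (1.0813)⁴ = 0.00751 × 1.3672 = 0.0103.

0.0103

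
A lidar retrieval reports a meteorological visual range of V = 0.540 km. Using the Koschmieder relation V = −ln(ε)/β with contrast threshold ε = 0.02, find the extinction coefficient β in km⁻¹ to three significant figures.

β = −ln(0.02) / V = 3.912 / 0.540 = 7.2445 km⁻¹.

7.24 km⁻¹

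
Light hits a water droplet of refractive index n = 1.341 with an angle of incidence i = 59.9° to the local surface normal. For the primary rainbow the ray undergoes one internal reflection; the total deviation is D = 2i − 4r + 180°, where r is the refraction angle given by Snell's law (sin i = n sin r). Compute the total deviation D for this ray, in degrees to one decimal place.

139.1°

sin r = sin 59.9° / 1.341 = 0.8652/1.341 = 0.6452; r = 40.18°.
D = 2·59.9° − 4·40.18° + 180° = 119.80° − 160.71° + 180° = 139.09°.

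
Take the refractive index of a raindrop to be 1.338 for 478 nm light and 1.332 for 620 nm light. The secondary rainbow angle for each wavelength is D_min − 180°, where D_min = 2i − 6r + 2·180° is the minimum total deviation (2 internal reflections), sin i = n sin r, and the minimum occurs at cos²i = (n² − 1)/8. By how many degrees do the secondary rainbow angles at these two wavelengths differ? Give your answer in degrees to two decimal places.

At 478 nm (n = 1.338): cos²i = 0.09878 → i = 71.682°, r = 45.195°, D_min = 232.193°, rainbow angle = 52.193°.
At 620 nm (n = 1.332): cos²i = 0.09678 → i = 71.875°, r = 45.520°, D_min = 230.628°, rainbow angle = 50.628°.
Angular width = |52.193° − 50.628°| = 1.564°.

1.56°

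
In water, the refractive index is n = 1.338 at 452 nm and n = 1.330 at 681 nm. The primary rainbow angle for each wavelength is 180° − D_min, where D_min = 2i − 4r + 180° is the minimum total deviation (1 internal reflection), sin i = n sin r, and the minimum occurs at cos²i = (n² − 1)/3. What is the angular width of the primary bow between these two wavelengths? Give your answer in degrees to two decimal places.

At 452 nm (n = 1.338): cos²i = 0.26341 → i = 59.120°, r = 39.899°, D_min = 138.643°, rainbow angle = 41.357°.
At 681 nm (n = 1.330): cos²i = 0.25630 → i = 59.585°, r = 40.422°, D_min = 137.484°, rainbow angle = 42.516°.
Angular width = |41.357° − 42.516°| = 1.160°.

1.16°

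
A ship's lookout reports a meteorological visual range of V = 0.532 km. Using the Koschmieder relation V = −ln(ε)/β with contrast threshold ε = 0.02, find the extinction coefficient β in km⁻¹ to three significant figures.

β = −ln(0.02) / V = 3.912 / 0.532 = 7.3534 km⁻¹.

7.35 km⁻¹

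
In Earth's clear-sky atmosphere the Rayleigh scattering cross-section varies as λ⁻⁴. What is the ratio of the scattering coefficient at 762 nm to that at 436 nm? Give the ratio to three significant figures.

0.107

Rayleigh scattering ∝ λ⁻⁴, so the ratio of coefficients is the inverse fourth power of the wavelength ratio.
σ(762)/σ(436) = (436/762)⁴ = (0.5722)⁴ = 0.1072.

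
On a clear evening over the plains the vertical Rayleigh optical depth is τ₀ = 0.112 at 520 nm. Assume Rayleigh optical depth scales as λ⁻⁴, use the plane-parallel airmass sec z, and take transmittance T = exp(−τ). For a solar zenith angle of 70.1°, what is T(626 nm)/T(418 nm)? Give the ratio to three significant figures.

1.88

Airmass: sec 70.1° = 2.9379.
τ(626 nm) = 0.112 × (520/626)⁴ × 2.9379 = 0.112 × 0.4761 × 2.9379 = 0.1567.
τ(418 nm) = 0.112 × (520/418)⁴ × 2.9379 = 0.112 × 2.3950 × 2.9379 = 0.7881.
T(626)/T(418) = exp(τ_B − τ_A) = exp(0.6314) = 1.8802.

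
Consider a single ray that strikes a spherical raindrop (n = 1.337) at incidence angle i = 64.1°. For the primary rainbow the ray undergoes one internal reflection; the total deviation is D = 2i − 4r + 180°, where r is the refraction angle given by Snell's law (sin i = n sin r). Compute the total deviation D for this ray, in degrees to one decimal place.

139.1°

sin r = sin 64.1° / 1.337 = 0.8996/1.337 = 0.6728; r = 42.28°.
D = 2·64.1° − 4·42.28° + 180° = 128.20° − 169.14° + 180° = 139.06°.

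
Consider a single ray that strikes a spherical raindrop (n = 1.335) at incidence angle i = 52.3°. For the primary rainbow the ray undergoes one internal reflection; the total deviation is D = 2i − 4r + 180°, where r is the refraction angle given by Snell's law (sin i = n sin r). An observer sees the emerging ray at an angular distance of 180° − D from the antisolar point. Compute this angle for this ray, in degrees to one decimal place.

40.8°

sin r = sin 52.3° / 1.335 = 0.7912/1.335 = 0.5927; r = 36.35°.
D = 2·52.3° − 4·36.35° + 180° = 104.60° − 145.39° + 180° = 139.21°.
Angle from antisolar point = 180° − D = 40.79°.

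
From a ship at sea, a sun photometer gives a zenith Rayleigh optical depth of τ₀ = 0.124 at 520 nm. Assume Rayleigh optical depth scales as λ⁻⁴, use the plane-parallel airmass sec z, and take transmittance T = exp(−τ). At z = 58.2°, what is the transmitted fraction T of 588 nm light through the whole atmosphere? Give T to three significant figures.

0.866

sec 58.2° = 1.8977.
τ = 0.124 × (520/588)⁴ × 1.8977 = 0.124 × 0.6117 × 1.8977 = 0.1439.
T = exp(−0.1439) = 0.8659.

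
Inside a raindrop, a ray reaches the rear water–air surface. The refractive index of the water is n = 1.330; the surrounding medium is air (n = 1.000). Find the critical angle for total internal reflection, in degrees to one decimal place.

sin θ_c = n_air / n = 1.000 / 1.330 = 0.7519.
θ_c = arcsin(0.7519) = 48.75°.

48.8°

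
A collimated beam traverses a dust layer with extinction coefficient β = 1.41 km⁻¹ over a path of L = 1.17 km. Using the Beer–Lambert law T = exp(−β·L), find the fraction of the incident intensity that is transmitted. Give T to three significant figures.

0.192

τ = β·L = 1.41 × 1.17 = 1.6497.
T = exp(−1.6497) = 0.1921.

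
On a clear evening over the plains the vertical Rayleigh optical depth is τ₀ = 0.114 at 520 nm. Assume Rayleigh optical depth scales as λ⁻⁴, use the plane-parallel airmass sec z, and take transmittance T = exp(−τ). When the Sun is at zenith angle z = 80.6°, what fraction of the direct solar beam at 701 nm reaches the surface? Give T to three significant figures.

0.809

sec 80.6° = 6.1227.
τ = 0.114 × (520/701)⁴ × 6.1227 = 0.114 × 0.3028 × 6.1227 = 0.2113.
T = exp(−0.2113) = 0.8095.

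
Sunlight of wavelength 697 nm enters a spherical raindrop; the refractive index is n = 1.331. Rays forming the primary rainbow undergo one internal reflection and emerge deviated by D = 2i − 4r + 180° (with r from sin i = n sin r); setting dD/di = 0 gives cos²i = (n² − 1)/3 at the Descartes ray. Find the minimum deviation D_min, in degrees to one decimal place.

cos²i = (1.77156 − 1)/3 = 0.25719; i = arccos(0.50714) = 59.527°.
sin r = sin 59.527°/1.331 = 0.64753; r = 40.356°.
D_min = 2·59.527° − 4·40.356° + 180° = 137.630°.

137.6°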